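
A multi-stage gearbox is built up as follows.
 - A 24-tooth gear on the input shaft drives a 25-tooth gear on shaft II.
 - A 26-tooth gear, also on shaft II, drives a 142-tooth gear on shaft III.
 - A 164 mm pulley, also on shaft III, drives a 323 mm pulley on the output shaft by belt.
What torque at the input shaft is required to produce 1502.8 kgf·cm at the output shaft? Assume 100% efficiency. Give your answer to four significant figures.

Overall ratio R = 1.0417 × 5.4615 × 1.9695 = 11.205.
Input torque = output torque / R = 1502.8 / 11.205 = 134.12 kgf·cm.

134.1 kgf·cm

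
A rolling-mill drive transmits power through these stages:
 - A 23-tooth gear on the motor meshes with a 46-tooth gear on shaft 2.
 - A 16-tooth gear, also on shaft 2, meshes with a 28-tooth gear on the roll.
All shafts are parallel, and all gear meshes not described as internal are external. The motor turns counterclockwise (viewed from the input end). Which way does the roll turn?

the motor → shaft 2: external mesh, 1 reversal → CW.
shaft 2 → the roll: external mesh, 1 reversal → CCW.
2 reversals in total — an even number — so the roll turns the same way as the motor.

counterclockwise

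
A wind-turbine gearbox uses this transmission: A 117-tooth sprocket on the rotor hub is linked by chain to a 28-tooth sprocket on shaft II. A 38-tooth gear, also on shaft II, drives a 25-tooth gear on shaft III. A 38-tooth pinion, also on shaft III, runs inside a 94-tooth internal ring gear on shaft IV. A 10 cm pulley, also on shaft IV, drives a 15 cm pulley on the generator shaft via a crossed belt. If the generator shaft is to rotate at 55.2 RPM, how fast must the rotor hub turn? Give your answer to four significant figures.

Overall ratio R = 0.23932 × 0.65789 × 2.4737 × 1.5 = 0.5842.
Required input speed = output speed × R = 55.2 × 0.5842 = 32.248 RPM.

32.25 RPM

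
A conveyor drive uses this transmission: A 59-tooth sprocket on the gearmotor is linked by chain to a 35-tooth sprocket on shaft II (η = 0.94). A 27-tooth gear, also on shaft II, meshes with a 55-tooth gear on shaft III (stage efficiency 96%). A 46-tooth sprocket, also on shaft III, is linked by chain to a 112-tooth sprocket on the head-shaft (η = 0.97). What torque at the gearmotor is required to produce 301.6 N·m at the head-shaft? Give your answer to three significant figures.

117 N·m

Overall ratio R = 0.59322 × 2.037 × 2.4348 = 2.9422; overall efficiency η = 0.94 × 0.96 × 0.97 = 0.8753.
Input torque = output torque / (R × η) = 301.6 / (2.9422 × 0.8753) = 117.11 N·m.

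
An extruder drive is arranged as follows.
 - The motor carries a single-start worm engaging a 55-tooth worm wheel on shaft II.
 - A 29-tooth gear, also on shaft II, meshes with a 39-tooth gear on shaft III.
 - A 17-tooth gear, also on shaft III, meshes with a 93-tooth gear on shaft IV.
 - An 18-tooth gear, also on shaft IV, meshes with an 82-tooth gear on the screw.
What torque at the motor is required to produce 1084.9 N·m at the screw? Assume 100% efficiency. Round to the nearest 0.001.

0.589 N·m

Overall ratio R = 55 × 1.3448 × 5.4706 × 4.5556 = 1843.3.
Input torque = output torque / R = 1084.9 / 1843.3 = 0.58855 N·m.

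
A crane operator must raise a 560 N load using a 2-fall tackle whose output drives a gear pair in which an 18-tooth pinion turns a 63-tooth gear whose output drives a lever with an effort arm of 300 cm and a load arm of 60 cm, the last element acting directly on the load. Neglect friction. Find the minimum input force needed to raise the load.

Block-and-tackle MA = number of supporting rope parts = 2.
Gear pair MA = 63/18 = 3.5.
Lever MA = effort arm / load arm = 300/60 = 5.
Combined ideal MA = 2 × 3.5 × 5 = 35.
Effort = load / MA = 560 / 35 = 16 N.

16 N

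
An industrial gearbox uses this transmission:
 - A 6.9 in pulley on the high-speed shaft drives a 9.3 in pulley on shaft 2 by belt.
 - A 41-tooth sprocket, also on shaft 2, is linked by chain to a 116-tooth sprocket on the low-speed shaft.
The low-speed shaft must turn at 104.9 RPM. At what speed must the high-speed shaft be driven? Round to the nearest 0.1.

400.0 RPM

Overall ratio R = 1.3478 × 2.8293 = 3.8134.
Required input speed = output speed × R = 104.9 × 3.8134 = 400.02 RPM.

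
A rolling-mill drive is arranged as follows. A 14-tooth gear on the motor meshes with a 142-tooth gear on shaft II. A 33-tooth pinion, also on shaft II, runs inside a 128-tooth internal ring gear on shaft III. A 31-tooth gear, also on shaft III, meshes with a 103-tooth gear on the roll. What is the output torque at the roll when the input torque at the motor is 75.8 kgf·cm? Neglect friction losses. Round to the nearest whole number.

9908 kgf·cm

After the gear mesh (142/14): 75.8 × 10.143 = 768.83 kgf·cm
After the internal gear (128/33): 768.83 × 3.8788 = 2982.1 kgf·cm
After the gear mesh (103/31): 2982.1 × 3.3226 = 9908.3 kgf·cm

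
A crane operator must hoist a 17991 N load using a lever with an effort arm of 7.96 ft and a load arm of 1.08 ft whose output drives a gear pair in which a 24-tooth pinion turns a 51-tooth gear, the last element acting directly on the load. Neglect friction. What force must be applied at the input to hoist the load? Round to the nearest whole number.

1149 N

Lever MA = effort arm / load arm = 7.96/1.08 = 7.3704.
Gear pair MA = 51/24 = 2.125.
Combined ideal MA = 7.3704 × 2.125 = 15.662.
Effort = load / MA = 17991 / 15.662 = 1148.7 N.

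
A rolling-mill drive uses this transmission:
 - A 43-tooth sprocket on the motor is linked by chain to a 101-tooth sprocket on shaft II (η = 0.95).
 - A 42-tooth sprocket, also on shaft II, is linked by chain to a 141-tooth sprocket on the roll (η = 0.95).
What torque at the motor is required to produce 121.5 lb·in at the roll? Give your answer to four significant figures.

17.07 lb·in

Overall ratio R = 2.3488 × 3.3571 = 7.8854; overall efficiency η = 0.95 × 0.95 = 0.9025.
Input torque = output torque / (R × η) = 121.5 / (7.8854 × 0.9025) = 17.073 lb·in.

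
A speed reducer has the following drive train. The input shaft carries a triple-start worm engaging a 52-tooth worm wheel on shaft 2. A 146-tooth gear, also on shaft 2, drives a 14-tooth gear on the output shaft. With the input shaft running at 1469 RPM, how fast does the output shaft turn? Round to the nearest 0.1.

883.8 RPM

Worm: ratio = 52/3 = 17.333, so shaft 2 turns at 1469 / 17.333 = 84.75 RPM.
Gear mesh: ratio = 14/146 = 0.09589, so the output shaft turns at 84.75 / 0.09589 = 883.82 RPM.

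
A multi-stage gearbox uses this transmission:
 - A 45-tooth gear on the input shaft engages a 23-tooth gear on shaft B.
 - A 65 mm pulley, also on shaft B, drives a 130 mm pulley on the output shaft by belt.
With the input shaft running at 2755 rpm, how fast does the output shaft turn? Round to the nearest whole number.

2695 rpm

the input shaft → shaft B (gear mesh, 23/45): 2755 ÷ 0.51111 = 5390.2 rpm
shaft B → the output shaft (belt, 130/65): 5390.2 ÷ 2 = 2695.1 rpm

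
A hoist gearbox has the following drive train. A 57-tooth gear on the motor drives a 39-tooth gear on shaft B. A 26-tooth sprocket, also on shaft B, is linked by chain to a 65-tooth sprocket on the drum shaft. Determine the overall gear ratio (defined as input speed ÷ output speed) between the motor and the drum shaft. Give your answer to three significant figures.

Each stage contributes driven/driver: gear mesh 39/57 = 0.68421, chain 65/26 = 2.5.
Overall: 0.68421 × 2.5 = 1.7105.

1.71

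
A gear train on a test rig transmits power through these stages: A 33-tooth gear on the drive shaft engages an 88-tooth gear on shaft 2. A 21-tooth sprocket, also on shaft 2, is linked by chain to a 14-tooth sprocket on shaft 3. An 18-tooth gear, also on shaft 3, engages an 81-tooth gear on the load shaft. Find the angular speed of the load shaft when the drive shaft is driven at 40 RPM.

5 RPM

the drive shaft → shaft 2 (gear mesh, 88/33): 40 ÷ 2.6667 = 15 RPM
shaft 2 → shaft 3 (chain, 14/21): 15 ÷ 0.66667 = 22.5 RPM
shaft 3 → the load shaft (gear mesh, 81/18): 22.5 ÷ 4.5 = 5 RPM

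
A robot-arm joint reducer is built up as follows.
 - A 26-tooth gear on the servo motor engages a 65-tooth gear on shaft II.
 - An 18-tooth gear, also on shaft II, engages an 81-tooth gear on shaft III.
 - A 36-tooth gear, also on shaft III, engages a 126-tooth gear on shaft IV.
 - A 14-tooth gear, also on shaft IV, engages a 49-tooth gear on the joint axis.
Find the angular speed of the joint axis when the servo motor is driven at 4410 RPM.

32 RPM

Gear mesh: ratio = 65/26 = 2.5, so shaft II turns at 4410 / 2.5 = 1764 RPM.
Gear mesh: ratio = 81/18 = 4.5, so shaft III turns at 1764 / 4.5 = 392 RPM.
Gear mesh: ratio = 126/36 = 3.5, so shaft IV turns at 392 / 3.5 = 112 RPM.
Gear mesh: ratio = 49/14 = 3.5, so the joint axis turns at 112 / 3.5 = 32 RPM.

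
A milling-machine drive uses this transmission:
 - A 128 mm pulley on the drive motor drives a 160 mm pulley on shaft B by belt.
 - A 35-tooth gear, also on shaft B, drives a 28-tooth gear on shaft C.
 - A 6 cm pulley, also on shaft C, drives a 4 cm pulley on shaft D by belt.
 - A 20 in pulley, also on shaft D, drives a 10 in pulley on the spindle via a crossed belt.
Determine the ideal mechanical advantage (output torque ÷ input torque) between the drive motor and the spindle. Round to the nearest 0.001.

Each stage contributes driven/driver: belt 160/128 = 1.25, gear mesh 28/35 = 0.8, belt 4/6 = 0.66667, belt 10/20 = 0.5.
Overall: 1.25 × 0.8 × 0.66667 × 0.5 = 0.33333.

0.333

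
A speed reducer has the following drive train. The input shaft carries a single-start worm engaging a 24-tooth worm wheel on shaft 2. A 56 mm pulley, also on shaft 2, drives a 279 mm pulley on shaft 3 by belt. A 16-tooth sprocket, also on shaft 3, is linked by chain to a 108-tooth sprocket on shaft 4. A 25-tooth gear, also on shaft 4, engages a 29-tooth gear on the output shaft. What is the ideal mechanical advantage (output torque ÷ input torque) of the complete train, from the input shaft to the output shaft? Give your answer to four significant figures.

936.2

Each stage contributes driven/driver: worm 24/1 = 24, belt 279/56 = 4.9821, chain 108/16 = 6.75, gear mesh 29/25 = 1.16.
Overall: 24 × 4.9821 × 6.75 × 1.16 = 936.24.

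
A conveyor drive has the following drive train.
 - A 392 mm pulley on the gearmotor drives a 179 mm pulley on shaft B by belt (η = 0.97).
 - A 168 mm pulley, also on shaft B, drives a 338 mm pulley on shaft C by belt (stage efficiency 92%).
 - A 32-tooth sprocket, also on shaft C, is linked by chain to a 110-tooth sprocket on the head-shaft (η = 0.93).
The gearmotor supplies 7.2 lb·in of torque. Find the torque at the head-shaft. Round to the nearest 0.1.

18.9 lb·in

After the belt (179/392): 7.2 × 0.45663 × 0.97 = 3.1891 lb·in
After the belt (338/168): 3.1891 × 2.0119 × 0.92 = 5.9029 lb·in
After the chain (110/32): 5.9029 × 3.4375 × 0.93 = 18.871 lb·in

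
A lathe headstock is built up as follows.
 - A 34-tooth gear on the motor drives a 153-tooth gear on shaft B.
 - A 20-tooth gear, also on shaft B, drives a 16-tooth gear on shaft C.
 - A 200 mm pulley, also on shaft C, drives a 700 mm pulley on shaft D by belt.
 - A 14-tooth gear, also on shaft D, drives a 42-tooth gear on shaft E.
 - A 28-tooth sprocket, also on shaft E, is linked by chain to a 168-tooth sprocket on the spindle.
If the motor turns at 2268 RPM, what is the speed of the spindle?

10 RPM

Gear mesh: ratio = 153/34 = 4.5, so shaft B turns at 2268 / 4.5 = 504 RPM.
Gear mesh: ratio = 16/20 = 0.8, so shaft C turns at 504 / 0.8 = 630 RPM.
Belt: ratio = 700/200 = 3.5, so shaft D turns at 630 / 3.5 = 180 RPM.
Gear mesh: ratio = 42/14 = 3, so shaft E turns at 180 / 3 = 60 RPM.
Chain: ratio = 168/28 = 6, so the spindle turns at 60 / 6 = 10 RPM.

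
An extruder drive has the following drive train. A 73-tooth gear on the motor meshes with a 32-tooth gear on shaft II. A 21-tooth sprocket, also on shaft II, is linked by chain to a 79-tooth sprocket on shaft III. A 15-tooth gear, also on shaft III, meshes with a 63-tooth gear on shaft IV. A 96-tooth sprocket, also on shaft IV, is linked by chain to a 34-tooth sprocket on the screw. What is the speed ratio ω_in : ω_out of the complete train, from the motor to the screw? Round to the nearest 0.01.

Each stage contributes driven/driver: gear mesh 32/73 = 0.43836, chain 79/21 = 3.7619, gear mesh 63/15 = 4.2, chain 34/96 = 0.35417.
Overall: 0.43836 × 3.7619 × 4.2 × 0.35417 = 2.453.

2.45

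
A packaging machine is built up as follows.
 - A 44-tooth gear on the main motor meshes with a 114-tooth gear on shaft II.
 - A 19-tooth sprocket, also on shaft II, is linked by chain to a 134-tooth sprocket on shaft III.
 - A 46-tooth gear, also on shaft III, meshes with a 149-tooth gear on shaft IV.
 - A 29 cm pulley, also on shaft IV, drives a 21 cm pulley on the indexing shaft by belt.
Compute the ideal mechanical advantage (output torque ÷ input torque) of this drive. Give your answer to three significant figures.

Each stage contributes driven/driver: gear mesh 114/44 = 2.5909, chain 134/19 = 7.0526, gear mesh 149/46 = 3.2391, belt 21/29 = 0.72414.
Overall: 2.5909 × 7.0526 × 3.2391 × 0.72414 = 42.86.

42.9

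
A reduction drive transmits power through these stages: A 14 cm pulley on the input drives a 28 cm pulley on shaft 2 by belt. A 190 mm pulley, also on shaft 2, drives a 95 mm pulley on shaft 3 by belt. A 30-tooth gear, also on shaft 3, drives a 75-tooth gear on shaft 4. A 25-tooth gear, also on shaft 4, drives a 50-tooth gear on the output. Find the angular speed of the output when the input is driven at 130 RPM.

26 RPM

the input → shaft 2 (belt, 28/14): 130 ÷ 2 = 65 RPM
shaft 2 → shaft 3 (belt, 95/190): 65 ÷ 0.5 = 130 RPM
shaft 3 → shaft 4 (gear mesh, 75/30): 130 ÷ 2.5 = 52 RPM
shaft 4 → the output (gear mesh, 50/25): 52 ÷ 2 = 26 RPM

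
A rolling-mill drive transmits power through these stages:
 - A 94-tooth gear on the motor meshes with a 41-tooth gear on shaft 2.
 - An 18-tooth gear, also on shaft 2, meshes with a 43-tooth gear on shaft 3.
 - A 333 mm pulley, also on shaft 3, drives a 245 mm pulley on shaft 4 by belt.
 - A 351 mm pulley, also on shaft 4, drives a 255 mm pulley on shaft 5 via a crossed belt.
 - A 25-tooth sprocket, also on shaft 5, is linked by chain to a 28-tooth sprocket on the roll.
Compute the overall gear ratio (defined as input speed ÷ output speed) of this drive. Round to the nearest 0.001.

Each stage contributes driven/driver: gear mesh 41/94 = 0.43617, gear mesh 43/18 = 2.3889, belt 245/333 = 0.73574, belt 255/351 = 0.7265, chain 28/25 = 1.12.
Overall: 0.43617 × 2.3889 × 0.73574 × 0.7265 × 1.12 = 0.62377.

0.624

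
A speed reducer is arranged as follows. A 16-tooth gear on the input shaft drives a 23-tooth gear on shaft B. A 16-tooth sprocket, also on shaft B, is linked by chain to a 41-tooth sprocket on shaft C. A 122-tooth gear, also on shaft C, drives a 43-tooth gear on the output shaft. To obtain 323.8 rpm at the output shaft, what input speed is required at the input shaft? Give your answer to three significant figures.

420 rpm

Overall ratio R = 1.4375 × 2.5625 × 0.35246 = 1.2983.
Required input speed = output speed × R = 323.8 × 1.2983 = 420.39 rpm.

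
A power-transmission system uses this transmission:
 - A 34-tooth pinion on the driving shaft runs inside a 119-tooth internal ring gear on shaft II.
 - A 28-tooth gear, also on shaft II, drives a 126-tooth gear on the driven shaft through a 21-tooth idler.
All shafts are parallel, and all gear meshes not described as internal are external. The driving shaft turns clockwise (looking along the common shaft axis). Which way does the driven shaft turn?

clockwise

the driving shaft → shaft II: internal mesh, same direction → CW.
shaft II → the driven shaft: driver → idler → driven is 2 external meshes, 2 reversals → CW.
2 reversals in total — an even number — so the driven shaft turns the same way as the driving shaft.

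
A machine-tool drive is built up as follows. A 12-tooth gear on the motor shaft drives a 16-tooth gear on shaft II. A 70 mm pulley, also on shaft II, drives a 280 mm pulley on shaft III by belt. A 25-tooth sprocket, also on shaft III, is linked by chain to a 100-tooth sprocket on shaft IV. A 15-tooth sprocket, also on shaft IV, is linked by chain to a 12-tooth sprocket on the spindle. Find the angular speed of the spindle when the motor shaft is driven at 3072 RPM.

180 RPM

the motor shaft → shaft II (gear mesh, 16/12): 3072 ÷ 1.3333 = 2304 RPM
shaft II → shaft III (belt, 280/70): 2304 ÷ 4 = 576 RPM
shaft III → shaft IV (chain, 100/25): 576 ÷ 4 = 144 RPM
shaft IV → the spindle (chain, 12/15): 144 ÷ 0.8 = 180 RPM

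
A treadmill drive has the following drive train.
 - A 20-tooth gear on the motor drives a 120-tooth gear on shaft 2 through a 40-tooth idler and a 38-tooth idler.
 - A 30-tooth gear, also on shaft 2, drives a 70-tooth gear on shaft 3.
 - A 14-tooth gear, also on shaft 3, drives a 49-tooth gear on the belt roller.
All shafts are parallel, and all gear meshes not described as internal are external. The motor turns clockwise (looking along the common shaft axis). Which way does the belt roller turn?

the motor → shaft 2: driver → idler → idler → driven is 3 external meshes, 3 reversals → CCW.
shaft 2 → shaft 3: external mesh, 1 reversal → CW.
shaft 3 → the belt roller: external mesh, 1 reversal → CCW.
5 reversals in total — an odd number — so the belt roller turns opposite to the motor.

counterclockwise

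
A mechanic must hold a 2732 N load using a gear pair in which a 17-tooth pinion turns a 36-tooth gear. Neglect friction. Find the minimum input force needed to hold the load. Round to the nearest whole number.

1290 N

Gear pair MA = 36/17 = 2.1176.
Effort = load / MA = 2732 / 2.1176 = 1290.1 N.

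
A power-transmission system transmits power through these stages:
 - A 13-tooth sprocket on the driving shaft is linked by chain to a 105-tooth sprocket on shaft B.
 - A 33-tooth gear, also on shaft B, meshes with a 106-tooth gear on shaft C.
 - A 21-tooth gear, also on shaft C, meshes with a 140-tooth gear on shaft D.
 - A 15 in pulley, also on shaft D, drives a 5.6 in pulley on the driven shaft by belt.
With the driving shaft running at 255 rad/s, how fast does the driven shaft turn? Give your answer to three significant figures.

the driving shaft → shaft B (chain, 105/13): 255 ÷ 8.0769 = 31.571 rad/s
shaft B → shaft C (gear mesh, 106/33): 31.571 ÷ 3.2121 = 9.8288 rad/s
shaft C → shaft D (gear mesh, 140/21): 9.8288 ÷ 6.6667 = 1.4743 rad/s
shaft D → the driven shaft (belt, 5.6/15): 1.4743 ÷ 0.37333 = 3.9491 rad/s

3.95 rad/s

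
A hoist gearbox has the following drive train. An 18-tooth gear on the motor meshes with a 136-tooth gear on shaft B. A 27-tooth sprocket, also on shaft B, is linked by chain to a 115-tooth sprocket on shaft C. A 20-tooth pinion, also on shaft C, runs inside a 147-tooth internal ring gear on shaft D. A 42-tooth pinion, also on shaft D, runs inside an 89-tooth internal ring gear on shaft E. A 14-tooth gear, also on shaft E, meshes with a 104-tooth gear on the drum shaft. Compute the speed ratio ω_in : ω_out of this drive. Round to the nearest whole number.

Each stage contributes driven/driver: gear mesh 136/18 = 7.5556, chain 115/27 = 4.2593, internal gear 147/20 = 7.35, internal gear 89/42 = 2.119, gear mesh 104/14 = 7.4286.
Overall: 7.5556 × 4.2593 × 7.35 × 2.119 × 7.4286 = 3723.3.

3723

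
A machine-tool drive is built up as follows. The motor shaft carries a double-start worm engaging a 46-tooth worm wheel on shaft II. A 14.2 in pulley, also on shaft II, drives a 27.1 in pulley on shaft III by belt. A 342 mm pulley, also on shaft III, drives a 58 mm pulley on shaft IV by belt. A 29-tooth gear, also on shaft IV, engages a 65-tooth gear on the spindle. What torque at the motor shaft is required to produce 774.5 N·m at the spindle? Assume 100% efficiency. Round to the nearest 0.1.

46.4 N·m

Overall ratio R = 23 × 1.9085 × 0.16959 × 2.2414 = 16.685.
Input torque = output torque / R = 774.5 / 16.685 = 46.419 N·m.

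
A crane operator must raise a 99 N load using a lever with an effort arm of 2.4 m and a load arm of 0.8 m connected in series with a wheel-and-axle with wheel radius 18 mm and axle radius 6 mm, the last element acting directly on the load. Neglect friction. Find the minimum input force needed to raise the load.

Lever MA = effort arm / load arm = 2.4/0.8 = 3.
Wheel-and-axle MA = R/r = 18/6 = 3.
Combined ideal MA = 3 × 3 = 9.
Effort = load / MA = 99 / 9 = 11 N.

11 N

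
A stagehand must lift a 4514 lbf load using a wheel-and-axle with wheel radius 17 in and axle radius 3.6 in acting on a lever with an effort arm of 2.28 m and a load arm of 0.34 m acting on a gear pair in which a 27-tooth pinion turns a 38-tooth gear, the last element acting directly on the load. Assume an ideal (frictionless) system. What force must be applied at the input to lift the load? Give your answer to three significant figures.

101 lbf

Wheel-and-axle MA = R/r = 17/3.6 = 4.7222.
Lever MA = effort arm / load arm = 2.28/0.34 = 6.7059.
Gear pair MA = 38/27 = 1.4074.
Combined ideal MA = 4.7222 × 6.7059 × 1.4074 = 44.568.
Effort = load / MA = 4514 / 44.568 = 101.28 lbf.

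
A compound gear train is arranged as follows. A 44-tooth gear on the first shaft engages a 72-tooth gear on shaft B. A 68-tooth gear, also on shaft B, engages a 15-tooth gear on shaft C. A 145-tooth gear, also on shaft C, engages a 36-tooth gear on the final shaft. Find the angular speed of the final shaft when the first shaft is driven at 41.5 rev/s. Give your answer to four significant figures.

463.1 rev/s

gear mesh 72/44 = 1.6364 → 41.5/1.6364 = 25.361 rev/s
gear mesh 15/68 = 0.22059 → 25.361/0.22059 = 114.97 rev/s
gear mesh 36/145 = 0.24828 → 114.97/0.24828 = 463.08 rev/s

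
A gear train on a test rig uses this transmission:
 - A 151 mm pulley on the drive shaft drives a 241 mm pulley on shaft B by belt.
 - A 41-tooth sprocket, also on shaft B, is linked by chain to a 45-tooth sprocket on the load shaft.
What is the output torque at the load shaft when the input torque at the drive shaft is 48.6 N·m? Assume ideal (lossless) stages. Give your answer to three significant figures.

belt 241/151 = 1.596 → τ = 48.6·1.596 = 77.567 N·m
chain 45/41 = 1.0976 → τ = 77.567·1.0976 = 85.134 N·m

85.1 N·m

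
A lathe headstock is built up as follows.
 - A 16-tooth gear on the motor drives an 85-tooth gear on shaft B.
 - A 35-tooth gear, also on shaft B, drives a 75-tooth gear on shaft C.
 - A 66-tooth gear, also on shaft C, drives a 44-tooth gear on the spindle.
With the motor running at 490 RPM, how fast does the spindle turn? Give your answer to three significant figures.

64.6 RPM

Gear mesh: ratio = 85/16 = 5.3125, so shaft B turns at 490 / 5.3125 = 92.235 RPM.
Gear mesh: ratio = 75/35 = 2.1429, so shaft C turns at 92.235 / 2.1429 = 43.043 RPM.
Gear mesh: ratio = 44/66 = 0.66667, so the spindle turns at 43.043 / 0.66667 = 64.565 RPM.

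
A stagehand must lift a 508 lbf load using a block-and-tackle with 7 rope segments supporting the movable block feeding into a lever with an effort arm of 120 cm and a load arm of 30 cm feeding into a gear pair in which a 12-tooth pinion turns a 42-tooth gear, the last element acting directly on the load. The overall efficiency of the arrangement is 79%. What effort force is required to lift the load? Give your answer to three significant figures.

6.56 lbf

Block-and-tackle MA = number of supporting rope parts = 7.
Lever MA = effort arm / load arm = 120/30 = 4.
Gear pair MA = 42/12 = 3.5.
Combined ideal MA = 7 × 4 × 3.5 = 98.
Actual MA = 98 × 0.79 = 77.42.
Effort = load / actual MA = 508 / 77.42 = 6.5616 lbf.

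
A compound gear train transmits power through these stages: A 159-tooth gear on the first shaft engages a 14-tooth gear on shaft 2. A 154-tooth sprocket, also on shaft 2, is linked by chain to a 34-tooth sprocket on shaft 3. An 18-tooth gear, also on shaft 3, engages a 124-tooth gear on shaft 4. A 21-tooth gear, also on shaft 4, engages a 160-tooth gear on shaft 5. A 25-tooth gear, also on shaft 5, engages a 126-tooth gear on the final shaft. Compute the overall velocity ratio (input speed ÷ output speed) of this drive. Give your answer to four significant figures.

Each stage contributes driven/driver: gear mesh 14/159 = 0.08805, chain 34/154 = 0.22078, gear mesh 124/18 = 6.8889, gear mesh 160/21 = 7.619, gear mesh 126/25 = 5.04.
Overall: 0.08805 × 0.22078 × 6.8889 × 7.619 × 5.04 = 5.1424.

5.142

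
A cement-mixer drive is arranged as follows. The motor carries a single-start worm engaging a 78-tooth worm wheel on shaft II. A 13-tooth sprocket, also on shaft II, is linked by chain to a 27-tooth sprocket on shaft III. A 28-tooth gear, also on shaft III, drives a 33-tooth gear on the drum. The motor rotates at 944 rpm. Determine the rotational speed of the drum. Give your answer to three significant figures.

Worm: ratio = 78/1 = 78, so shaft II turns at 944 / 78 = 12.103 rpm.
Chain: ratio = 27/13 = 2.0769, so shaft III turns at 12.103 / 2.0769 = 5.8272 rpm.
Gear mesh: ratio = 33/28 = 1.1786, so the drum turns at 5.8272 / 1.1786 = 4.9443 rpm.

4.94 rpm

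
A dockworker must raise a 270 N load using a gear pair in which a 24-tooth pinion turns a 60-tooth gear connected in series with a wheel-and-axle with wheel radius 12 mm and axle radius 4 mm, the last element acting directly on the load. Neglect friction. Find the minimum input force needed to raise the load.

Gear pair MA = 60/24 = 2.5.
Wheel-and-axle MA = R/r = 12/4 = 3.
Combined ideal MA = 2.5 × 3 = 7.5.
Effort = load / MA = 270 / 7.5 = 36 N.

36 N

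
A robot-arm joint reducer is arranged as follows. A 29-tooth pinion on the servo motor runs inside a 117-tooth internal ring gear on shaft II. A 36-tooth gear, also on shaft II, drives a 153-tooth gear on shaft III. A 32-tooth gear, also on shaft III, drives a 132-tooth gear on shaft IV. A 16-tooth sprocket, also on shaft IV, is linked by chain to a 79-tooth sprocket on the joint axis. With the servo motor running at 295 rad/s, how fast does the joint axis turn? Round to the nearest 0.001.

0.845 rad/s

Internal gear: ratio = 117/29 = 4.0345, so shaft II turns at 295 / 4.0345 = 73.12 rad/s.
Gear mesh: ratio = 153/36 = 4.25, so shaft III turns at 73.12 / 4.25 = 17.205 rad/s.
Gear mesh: ratio = 132/32 = 4.125, so shaft IV turns at 17.205 / 4.125 = 4.1708 rad/s.
Chain: ratio = 79/16 = 4.9375, so the joint axis turns at 4.1708 / 4.9375 = 0.84472 rad/s.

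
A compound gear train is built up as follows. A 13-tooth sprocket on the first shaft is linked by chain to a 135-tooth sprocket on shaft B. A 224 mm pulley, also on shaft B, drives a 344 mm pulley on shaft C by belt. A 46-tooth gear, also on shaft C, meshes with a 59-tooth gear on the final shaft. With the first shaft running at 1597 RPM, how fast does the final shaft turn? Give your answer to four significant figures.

78.07 RPM

chain 135/13 = 10.385 → 1597/10.385 = 153.79 RPM
belt 344/224 = 1.5357 → 153.79/1.5357 = 100.14 RPM
gear mesh 59/46 = 1.2826 → 100.14/1.2826 = 78.075 RPM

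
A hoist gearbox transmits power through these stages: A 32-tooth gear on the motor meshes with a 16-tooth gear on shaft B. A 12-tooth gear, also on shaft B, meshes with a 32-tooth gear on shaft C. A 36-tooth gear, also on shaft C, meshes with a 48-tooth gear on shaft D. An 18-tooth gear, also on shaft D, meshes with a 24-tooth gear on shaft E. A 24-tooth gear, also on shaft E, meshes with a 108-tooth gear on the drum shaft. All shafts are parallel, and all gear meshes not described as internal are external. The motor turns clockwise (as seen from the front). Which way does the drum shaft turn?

the motor → shaft B: external mesh, 1 reversal → CCW.
shaft B → shaft C: external mesh, 1 reversal → CW.
shaft C → shaft D: external mesh, 1 reversal → CCW.
shaft D → shaft E: external mesh, 1 reversal → CW.
shaft E → the drum shaft: external mesh, 1 reversal → CCW.
5 reversals in total — an odd number — so the drum shaft turns opposite to the motor.

anticlockwise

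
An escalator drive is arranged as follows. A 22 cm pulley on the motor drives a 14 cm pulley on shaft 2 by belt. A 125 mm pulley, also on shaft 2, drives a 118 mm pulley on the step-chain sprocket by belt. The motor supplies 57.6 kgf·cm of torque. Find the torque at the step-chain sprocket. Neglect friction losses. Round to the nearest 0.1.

34.6 kgf·cm

belt 14/22 = 0.63636 → τ = 57.6·0.63636 = 36.655 kgf·cm
belt 118/125 = 0.944 → τ = 36.655·0.944 = 34.602 kgf·cm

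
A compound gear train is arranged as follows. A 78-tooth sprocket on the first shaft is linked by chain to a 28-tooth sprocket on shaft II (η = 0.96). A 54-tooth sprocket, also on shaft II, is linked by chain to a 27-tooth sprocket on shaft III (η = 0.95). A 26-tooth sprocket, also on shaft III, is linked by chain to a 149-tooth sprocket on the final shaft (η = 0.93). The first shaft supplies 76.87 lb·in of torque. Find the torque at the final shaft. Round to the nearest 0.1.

After the chain (28/78): 76.87 × 0.35897 × 0.96 = 26.491 lb·in
After the chain (27/54): 26.491 × 0.5 × 0.95 = 12.583 lb·in
After the chain (149/26): 12.583 × 5.7308 × 0.93 = 67.063 lb·in

67.1 lb·in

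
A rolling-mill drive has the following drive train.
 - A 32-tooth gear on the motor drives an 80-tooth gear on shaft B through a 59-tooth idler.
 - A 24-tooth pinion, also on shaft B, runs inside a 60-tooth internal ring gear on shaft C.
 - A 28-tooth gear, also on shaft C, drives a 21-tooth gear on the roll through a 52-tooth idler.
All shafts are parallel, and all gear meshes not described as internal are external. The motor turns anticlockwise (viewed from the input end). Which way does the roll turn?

anticlockwise

the motor → shaft B: driver → idler → driven is 2 external meshes, 2 reversals → CCW.
shaft B → shaft C: internal mesh, same direction → CCW.
shaft C → the roll: driver → idler → driven is 2 external meshes, 2 reversals → CCW.
4 reversals in total — an even number — so the roll turns the same way as the motor.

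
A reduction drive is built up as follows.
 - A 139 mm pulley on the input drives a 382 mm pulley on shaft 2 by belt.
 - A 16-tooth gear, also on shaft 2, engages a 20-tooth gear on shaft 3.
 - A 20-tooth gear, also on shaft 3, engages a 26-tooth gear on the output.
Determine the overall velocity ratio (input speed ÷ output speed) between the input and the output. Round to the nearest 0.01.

4.47

Each stage contributes driven/driver: belt 382/139 = 2.7482, gear mesh 20/16 = 1.25, gear mesh 26/20 = 1.3.
Overall: 2.7482 × 1.25 × 1.3 = 4.4658.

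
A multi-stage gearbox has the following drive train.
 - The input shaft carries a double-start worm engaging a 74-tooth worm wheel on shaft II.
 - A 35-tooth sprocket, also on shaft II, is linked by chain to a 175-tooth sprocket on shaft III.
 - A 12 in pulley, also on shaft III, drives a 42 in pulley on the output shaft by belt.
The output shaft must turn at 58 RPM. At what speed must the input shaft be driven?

37555 RPM

Overall ratio R = 37 × 5 × 3.5 = 647.5.
Required input speed = output speed × R = 58 × 647.5 = 37555 RPM.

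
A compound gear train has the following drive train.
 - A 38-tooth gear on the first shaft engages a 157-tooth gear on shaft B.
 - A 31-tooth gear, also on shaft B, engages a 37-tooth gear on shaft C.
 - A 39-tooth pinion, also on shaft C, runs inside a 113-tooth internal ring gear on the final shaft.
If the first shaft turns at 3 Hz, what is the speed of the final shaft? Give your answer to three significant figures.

0.210 Hz

Gear mesh: ratio = 157/38 = 4.1316, so shaft B turns at 3 / 4.1316 = 0.72611 Hz.
Gear mesh: ratio = 37/31 = 1.1935, so shaft C turns at 0.72611 / 1.1935 = 0.60837 Hz.
Internal gear: ratio = 113/39 = 2.8974, so the final shaft turns at 0.60837 / 2.8974 = 0.20997 Hz.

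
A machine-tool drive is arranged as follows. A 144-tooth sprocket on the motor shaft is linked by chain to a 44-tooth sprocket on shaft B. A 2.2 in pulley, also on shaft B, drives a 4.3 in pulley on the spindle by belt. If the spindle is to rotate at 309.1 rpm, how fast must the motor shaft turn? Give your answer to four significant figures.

184.6 rpm

Overall ratio R = 0.30556 × 1.9545 = 0.59722.
Required input speed = output speed × R = 309.1 × 0.59722 = 184.6 rpm.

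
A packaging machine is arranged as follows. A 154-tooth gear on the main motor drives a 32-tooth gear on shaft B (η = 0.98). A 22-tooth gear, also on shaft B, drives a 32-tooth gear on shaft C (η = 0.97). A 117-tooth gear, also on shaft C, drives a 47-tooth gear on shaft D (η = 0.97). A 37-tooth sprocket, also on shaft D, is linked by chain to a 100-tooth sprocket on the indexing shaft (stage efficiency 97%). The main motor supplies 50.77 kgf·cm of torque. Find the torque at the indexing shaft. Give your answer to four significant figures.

gear mesh 32/154 = 0.20779 → τ = 50.77·0.20779·0.98 = 10.339 kgf·cm
gear mesh 32/22 = 1.4545 → τ = 10.339·1.4545·0.97 = 14.587 kgf·cm
gear mesh 47/117 = 0.40171 → τ = 14.587·0.40171·0.97 = 5.6839 kgf·cm
chain 100/37 = 2.7027 → τ = 5.6839·2.7027·0.97 = 14.901 kgf·cm

14.90 kgf·cm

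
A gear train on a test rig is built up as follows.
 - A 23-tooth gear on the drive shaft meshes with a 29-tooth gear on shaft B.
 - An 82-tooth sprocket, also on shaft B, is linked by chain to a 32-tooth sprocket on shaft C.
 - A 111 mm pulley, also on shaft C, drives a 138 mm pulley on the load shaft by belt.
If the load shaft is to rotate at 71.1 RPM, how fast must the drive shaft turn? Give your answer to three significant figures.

43.5 RPM

Overall ratio R = 1.2609 × 0.39024 × 1.2432 = 0.61173.
Required input speed = output speed × R = 71.1 × 0.61173 = 43.494 RPM.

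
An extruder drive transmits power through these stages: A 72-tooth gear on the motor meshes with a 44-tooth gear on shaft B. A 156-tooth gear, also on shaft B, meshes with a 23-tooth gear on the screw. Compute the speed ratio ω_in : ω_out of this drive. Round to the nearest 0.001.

0.090

Each stage contributes driven/driver: gear mesh 44/72 = 0.61111, gear mesh 23/156 = 0.14744.
Overall: 0.61111 × 0.14744 = 0.0901.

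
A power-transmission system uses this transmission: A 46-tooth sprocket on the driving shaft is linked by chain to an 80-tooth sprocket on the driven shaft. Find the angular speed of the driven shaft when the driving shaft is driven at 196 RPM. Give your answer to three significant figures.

chain 80/46 = 1.7391 → 196/1.7391 = 112.7 RPM

113 RPM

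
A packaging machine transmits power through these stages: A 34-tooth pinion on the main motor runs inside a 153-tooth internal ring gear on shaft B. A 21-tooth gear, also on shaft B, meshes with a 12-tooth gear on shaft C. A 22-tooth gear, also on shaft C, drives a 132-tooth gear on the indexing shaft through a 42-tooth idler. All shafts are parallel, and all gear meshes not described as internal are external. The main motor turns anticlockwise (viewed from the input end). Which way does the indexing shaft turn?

the main motor → shaft B: internal mesh, same direction → CCW.
shaft B → shaft C: external mesh, 1 reversal → CW.
shaft C → the indexing shaft: driver → idler → driven is 2 external meshes, 2 reversals → CW.
3 reversals in total — an odd number — so the indexing shaft turns opposite to the main motor.

clockwise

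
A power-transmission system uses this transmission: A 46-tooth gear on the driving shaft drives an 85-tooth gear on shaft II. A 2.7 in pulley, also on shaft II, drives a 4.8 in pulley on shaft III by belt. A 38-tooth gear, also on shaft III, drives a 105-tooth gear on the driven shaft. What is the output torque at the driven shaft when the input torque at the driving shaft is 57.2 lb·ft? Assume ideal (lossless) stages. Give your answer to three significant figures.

519 lb·ft

Gear mesh: ratio = 85/46 = 1.8478; torque at shaft II = 57.2 × 1.8478 = 105.7 lb·ft.
Belt: ratio = 4.8/2.7 = 1.7778; torque at shaft III = 105.7 × 1.7778 = 187.9 lb·ft.
Gear mesh: ratio = 105/38 = 2.7632; torque at the driven shaft = 187.9 × 2.7632 = 519.21 lb·ft.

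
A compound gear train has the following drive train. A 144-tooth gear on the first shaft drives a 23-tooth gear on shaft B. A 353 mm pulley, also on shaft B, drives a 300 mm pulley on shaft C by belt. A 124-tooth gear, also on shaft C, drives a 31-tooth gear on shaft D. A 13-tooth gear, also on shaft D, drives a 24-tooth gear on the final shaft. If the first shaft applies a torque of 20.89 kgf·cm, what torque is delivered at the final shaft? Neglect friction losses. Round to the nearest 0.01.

Gear mesh: ratio = 23/144 = 0.15972; torque at shaft B = 20.89 × 0.15972 = 3.3366 kgf·cm.
Belt: ratio = 300/353 = 0.84986; torque at shaft C = 3.3366 × 0.84986 = 2.8356 kgf·cm.
Gear mesh: ratio = 31/124 = 0.25; torque at shaft D = 2.8356 × 0.25 = 0.70891 kgf·cm.
Gear mesh: ratio = 24/13 = 1.8462; torque at the final shaft = 0.70891 × 1.8462 = 1.3088 kgf·cm.

1.31 kgf·cm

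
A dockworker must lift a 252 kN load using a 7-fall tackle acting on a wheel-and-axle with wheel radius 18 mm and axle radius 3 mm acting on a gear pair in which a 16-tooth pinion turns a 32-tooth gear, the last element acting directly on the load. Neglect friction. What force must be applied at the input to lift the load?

3 kN

Block-and-tackle MA = number of supporting rope parts = 7.
Wheel-and-axle MA = R/r = 18/3 = 6.
Gear pair MA = 32/16 = 2.
Combined ideal MA = 7 × 6 × 2 = 84.
Effort = load / MA = 252 / 84 = 3 kN.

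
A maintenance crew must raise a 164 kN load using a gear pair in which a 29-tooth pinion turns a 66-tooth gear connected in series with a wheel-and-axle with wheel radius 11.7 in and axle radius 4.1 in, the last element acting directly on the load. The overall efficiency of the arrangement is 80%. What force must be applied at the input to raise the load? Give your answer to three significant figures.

31.6 kN

Gear pair MA = 66/29 = 2.2759.
Wheel-and-axle MA = R/r = 11.7/4.1 = 2.8537.
Combined ideal MA = 2.2759 × 2.8537 = 6.4945.
Actual MA = 6.4945 × 0.80 = 5.1956.
Effort = load / actual MA = 164 / 5.1956 = 31.565 kN.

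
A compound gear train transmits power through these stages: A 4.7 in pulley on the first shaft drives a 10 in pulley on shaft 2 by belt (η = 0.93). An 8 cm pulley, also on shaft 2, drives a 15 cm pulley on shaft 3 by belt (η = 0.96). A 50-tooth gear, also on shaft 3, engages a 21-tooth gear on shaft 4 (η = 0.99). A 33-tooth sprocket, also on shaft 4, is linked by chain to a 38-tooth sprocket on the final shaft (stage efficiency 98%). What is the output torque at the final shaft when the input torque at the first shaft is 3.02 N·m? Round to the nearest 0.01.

belt 10/4.7 = 2.1277 → τ = 3.02·2.1277·0.93 = 5.9757 N·m
belt 15/8 = 1.875 → τ = 5.9757·1.875·0.96 = 10.756 N·m
gear mesh 21/50 = 0.42 → τ = 10.756·0.42·0.99 = 4.4725 N·m
chain 38/33 = 1.1515 → τ = 4.4725·1.1515·0.98 = 5.0471 N·m

5.05 N·m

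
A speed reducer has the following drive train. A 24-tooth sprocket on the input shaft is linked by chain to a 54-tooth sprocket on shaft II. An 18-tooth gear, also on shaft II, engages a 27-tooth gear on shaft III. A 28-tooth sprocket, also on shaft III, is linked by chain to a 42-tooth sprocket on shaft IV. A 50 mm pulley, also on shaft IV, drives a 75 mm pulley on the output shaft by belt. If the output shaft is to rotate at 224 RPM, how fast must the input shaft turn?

1701 RPM

Overall ratio R = 2.25 × 1.5 × 1.5 × 1.5 = 7.5938.
Required input speed = output speed × R = 224 × 7.5938 = 1701 RPM.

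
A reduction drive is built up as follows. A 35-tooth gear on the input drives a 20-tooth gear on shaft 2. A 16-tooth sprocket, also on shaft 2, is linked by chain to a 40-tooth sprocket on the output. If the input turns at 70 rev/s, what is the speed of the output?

49 rev/s

Gear mesh: ratio = 20/35 = 0.57143, so shaft 2 turns at 70 / 0.57143 = 122.5 rev/s.
Chain: ratio = 40/16 = 2.5, so the output turns at 122.5 / 2.5 = 49 rev/s.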